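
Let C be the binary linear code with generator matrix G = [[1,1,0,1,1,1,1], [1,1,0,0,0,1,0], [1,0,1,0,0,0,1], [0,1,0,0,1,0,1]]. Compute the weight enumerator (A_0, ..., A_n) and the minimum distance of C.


Weight distribution: A_0 = 1, A_2 = 1, A_3 = 6, A_4 = 5, A_5 = 2, A_6 = 1. Minimum distance d = 2.

Enumerate all 2^4 = 16 messages m ∈ F_2^4.
For each, compute codeword c = mG in F_2^7, then tally its weight.
  m = 0000 → c = 0000000, weight = 0.
  m = 1000 → c = 1101111, weight = 6.
  m = 0100 → c = 1100010, weight = 3.
  m = 1100 → c = 0001101, weight = 3.
  m = 0010 → c = 1010001, weight = 3.
  m = 1010 → c = 0111110, weight = 5.
  m = 0110 → c = 0110011, weight = 4.
  m = 1110 → c = 1011100, weight = 4.
  m = 0001 → c = 0100101, weight = 3.
  m = 1001 → c = 1001010, weight = 3.
  m = 0101 → c = 1000111, weight = 4.
  m = 1101 → c = 0101000, weight = 2.
  m = 0011 → c = 1110100, weight = 4.
  m = 1011 → c = 0011011, weight = 4.
  m = 0111 → c = 0010110, weight = 3.
  m = 1111 → c = 1111001, weight = 5.
Tally weights:
  weight 0: 1 codewords.
  weight 2: 1 codewords.
  weight 3: 6 codewords.
  weight 4: 5 codewords.
  weight 5: 2 codewords.
  weight 6: 1 codewords.
Minimum distance d = smallest w > 0 with A_w > 0 = 2.
Sanity: Σ A_w = 16 = 2^4 = 16 ✓.


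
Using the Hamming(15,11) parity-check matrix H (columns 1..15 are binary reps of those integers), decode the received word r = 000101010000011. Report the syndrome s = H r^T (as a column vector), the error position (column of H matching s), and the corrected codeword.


s = (1, 0, 1, 1)^T, error position = 11, corrected codeword c = 000101010010011

Compute s = H r^T mod 2 one row at a time:
  s_1 = 1 + 0 + 0 + 0 + 0 + 0 + 1 + 1 = 3 ≡ 1 (mod 2).
  s_2 = 1 + 0 + 1 + 0 + 0 + 0 + 1 + 1 = 4 ≡ 0 (mod 2).
  s_3 = 0 + 0 + 1 + 0 + 0 + 0 + 1 + 1 = 3 ≡ 1 (mod 2).
  s_4 = 0 + 0 + 0 + 0 + 0 + 0 + 0 + 1 = 1 ≡ 1 (mod 2).
s = (1, 0, 1, 1)^T — this equals column 11 of H (binary 1011), so error is at position 11.
Correct: flip bit 11 of r = 000101010000011 to get c = 000101010010011.


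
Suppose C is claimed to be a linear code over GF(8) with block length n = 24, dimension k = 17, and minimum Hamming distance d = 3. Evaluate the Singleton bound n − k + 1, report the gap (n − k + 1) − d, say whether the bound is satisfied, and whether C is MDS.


Singleton RHS = n − k + 1 = 8, slack = 5, bound satisfied, not MDS.

Singleton bound: d ≤ n − k + 1.
Here n = 24, k = 17, so n − k + 1 = 8.
Given d = 3, check d ≤ 8: YES.
Slack = (n − k + 1) − d = 5.
The code is NOT MDS (slack = 5 > 0).
Description: the claimed parameters are [24, 17, 3]_8; such a code would be non-MDS.


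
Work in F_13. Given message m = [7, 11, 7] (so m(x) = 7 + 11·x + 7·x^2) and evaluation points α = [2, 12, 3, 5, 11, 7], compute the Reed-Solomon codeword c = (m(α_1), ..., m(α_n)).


c = [5, 3, 12, 3, 0, 11]

Message polynomial: m(x) = 7 + 11·x + 7·x^2 (mod 13).
For each evaluation point α_i, compute m(α_i) mod 13:
  α_1 = 2: Horner steps 7 → 12 → 5, so m(2) = 5.
  α_2 = 12: Horner steps 7 → 4 → 3, so m(12) = 3.
  α_3 = 3: Horner steps 7 → 6 → 12, so m(3) = 12.
  α_4 = 5: Horner steps 7 → 7 → 3, so m(5) = 3.
  α_5 = 11: Horner steps 7 → 10 → 0, so m(11) = 0.
  α_6 = 7: Horner steps 7 → 8 → 11, so m(7) = 11.
Codeword c = [5, 3, 12, 3, 0, 11] ∈ F_13^6.


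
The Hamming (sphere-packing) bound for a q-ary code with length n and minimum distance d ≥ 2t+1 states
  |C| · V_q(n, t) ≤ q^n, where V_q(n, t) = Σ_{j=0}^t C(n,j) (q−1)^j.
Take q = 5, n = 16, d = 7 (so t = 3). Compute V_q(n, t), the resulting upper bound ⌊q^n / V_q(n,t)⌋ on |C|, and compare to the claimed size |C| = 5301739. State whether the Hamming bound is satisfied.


V_q(n, t) = 37825, q^n = 152587890625, Hamming bound = 4034048, |C| = 5301739 > bound (violated).

Step 1: Compute V_q(n, t) = Σ_{j=0}^3 C(n, j) (q−1)^j.
  j = 0: C(16,0)·(4)^0 = 1·1 = 1.
  j = 1: C(16,1)·(4)^1 = 16·4 = 64.
  j = 2: C(16,2)·(4)^2 = 120·16 = 1920.
  j = 3: C(16,3)·(4)^3 = 560·64 = 35840.
  V_q(n, t) = 1 + 64 + 1920 + 35840 = 37825.
Step 2: q^n = 5^16 = 152587890625.
Step 3: Hamming bound ⌊q^n / V_q(n,t)⌋ = ⌊152587890625/37825⌋ = 4034048.
Step 4: Compare |C| = 5301739 to 4034048: violated.
The claimed |C| lies above the Hamming bound, so no 5-ary code of length 16 with d ≥ 7 can have 5301739 codewords.


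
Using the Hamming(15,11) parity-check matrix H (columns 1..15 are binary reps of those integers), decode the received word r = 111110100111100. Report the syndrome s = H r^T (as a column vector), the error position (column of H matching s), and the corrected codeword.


s = (0, 1, 1, 0)^T, error position = 6, corrected codeword c = 111111100111100

Compute s = H r^T mod 2 one row at a time:
  s_1 = 0 + 0 + 1 + 1 + 1 + 1 + 0 + 0 = 4 ≡ 0 (mod 2).
  s_2 = 1 + 1 + 0 + 1 + 1 + 1 + 0 + 0 = 5 ≡ 1 (mod 2).
  s_3 = 1 + 1 + 0 + 1 + 1 + 1 + 0 + 0 = 5 ≡ 1 (mod 2).
  s_4 = 1 + 1 + 1 + 1 + 0 + 1 + 1 + 0 = 6 ≡ 0 (mod 2).
s = (0, 1, 1, 0)^T — this equals column 6 of H (binary 0110), so error is at position 6.
Correct: flip bit 6 of r = 111110100111100 to get c = 111111100111100.


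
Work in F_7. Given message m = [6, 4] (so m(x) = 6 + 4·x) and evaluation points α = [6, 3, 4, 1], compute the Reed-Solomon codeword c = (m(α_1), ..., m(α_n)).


c = [2, 4, 1, 3]

Message polynomial: m(x) = 6 + 4·x (mod 7).
For each evaluation point α_i, compute m(α_i) mod 7:
  α_1 = 6: Horner steps 4 → 2, so m(6) = 2.
  α_2 = 3: Horner steps 4 → 4, so m(3) = 4.
  α_3 = 4: Horner steps 4 → 1, so m(4) = 1.
  α_4 = 1: Horner steps 4 → 3, so m(1) = 3.
Codeword c = [2, 4, 1, 3] ∈ F_7^4.


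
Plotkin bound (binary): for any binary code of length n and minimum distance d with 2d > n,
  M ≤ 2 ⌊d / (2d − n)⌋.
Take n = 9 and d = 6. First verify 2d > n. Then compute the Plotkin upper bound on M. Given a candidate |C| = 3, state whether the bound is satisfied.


Plotkin bound M ≤ 4; given |C| = 3 ≤ bound (satisfied).

Check applicability: 2d = 12, n = 9.
2d − n = 3 > 0, so Plotkin applies.
Compute d/(2d−n) = 6/3 ≈ 2.0000.
⌊d/(2d−n)⌋ = 2.
Plotkin bound: M ≤ 2·2 = 4.
Given |C| = 3, check: satisfied.
This |C| is below the Plotkin bound.


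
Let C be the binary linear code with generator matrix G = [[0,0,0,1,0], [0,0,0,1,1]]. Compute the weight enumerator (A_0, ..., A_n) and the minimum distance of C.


Weight distribution: A_0 = 1, A_1 = 2, A_2 = 1. Minimum distance d = 1.

Enumerate all 2^2 = 4 messages m ∈ F_2^2.
For each, compute codeword c = mG in F_2^5, then tally its weight.
  m = 00 → c = 00000, weight = 0.
  m = 10 → c = 00010, weight = 1.
  m = 01 → c = 00011, weight = 2.
  m = 11 → c = 00001, weight = 1.
Tally weights:
  weight 0: 1 codewords.
  weight 1: 2 codewords.
  weight 2: 1 codewords.
Minimum distance d = smallest w > 0 with A_w > 0 = 1.
Sanity: Σ A_w = 4 = 2^2 = 4 ✓.


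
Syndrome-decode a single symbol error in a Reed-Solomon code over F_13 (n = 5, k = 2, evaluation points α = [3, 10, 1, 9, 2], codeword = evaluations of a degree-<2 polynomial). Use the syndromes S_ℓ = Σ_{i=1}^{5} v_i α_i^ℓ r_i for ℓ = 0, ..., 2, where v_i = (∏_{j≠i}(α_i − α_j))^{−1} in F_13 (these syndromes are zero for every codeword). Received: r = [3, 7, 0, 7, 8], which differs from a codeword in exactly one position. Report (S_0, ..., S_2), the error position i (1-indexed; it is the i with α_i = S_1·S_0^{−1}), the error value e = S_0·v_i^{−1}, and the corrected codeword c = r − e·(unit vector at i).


S = (4, 10, 12), error at position 4, error magnitude e = 8, c = [3, 7, 0, 12, 8].

Step 1: column multipliers v_i = (∏_{j≠i}(α_i − α_j))^{−1} mod 13.
  i = 1 (α = 3): (3−10)(3−1)(3−9)(3−2) = (−7)·2·(−6)·1 = 84 ≡ 6, so v_1 = 6^{−1} = 11 (mod 13).
  i = 2 (α = 10): (10−3)(10−1)(10−9)(10−2) = 7·9·1·8 = 504 ≡ 10, so v_2 = 10^{−1} = 4 (mod 13).
  i = 3 (α = 1): (1−3)(1−10)(1−9)(1−2) = (−2)·(−9)·(−8)·(−1) = 144 ≡ 1, so v_3 = 1^{−1} = 1 (mod 13).
  i = 4 (α = 9): (9−3)(9−10)(9−1)(9−2) = 6·(−1)·8·7 = −336 ≡ 2, so v_4 = 2^{−1} = 7 (mod 13).
  i = 5 (α = 2): (2−3)(2−10)(2−1)(2−9) = (−1)·(−8)·1·(−7) = −56 ≡ 9, so v_5 = 9^{−1} = 3 (mod 13).
  v = [11, 4, 1, 7, 3].
Step 2: syndromes of r = [3, 7, 0, 7, 8] (all sums mod 13).
  S_0 = Σ v_i r_i = 11·3 + 4·7 + 1·0 + 7·7 + 3·8 = 134 ≡ 4.
  S_1 = Σ v_i α_i r_i = 11·3·3 + 4·10·7 + 1·1·0 + 7·9·7 + 3·2·8 = 868 ≡ 10.
  α_i^2 mod 13 = [9, 9, 1, 3, 4].
  S_2 = Σ v_i α_i^2 r_i = 11·9·3 + 4·9·7 + 1·1·0 + 7·3·7 + 3·4·8 = 792 ≡ 12.
  S = (4, 10, 12) ≠ 0, so r is not a codeword (an error is present).
Step 3: locate the error. For a single error e at position i, S_ℓ = v_i·e·α_i^ℓ, so α_err = S_1/S_0.
  S_0^{−1} = 4^{−1} = 10 (mod 13), so α_err = 10·10 = 100 ≡ 9 = α_4. Error position i = 4.
  Consistency check: S_2/S_1 = 12·4 = 48 ≡ 9 = α_err ✓ (single-error assumption holds).
Step 4: error magnitude e = S_0/v_4 = S_0·∏_{j≠4}(α_4 − α_j) = 4·2 = 8 ≡ 8 (mod 13).
Step 5: correct position 4: c_4 = r_4 − e = 7 − 8 ≡ 12 (mod 13). Hence c = [3, 7, 0, 12, 8].
  Check: interpolating c through the α_i gives m(x) = 5 + 8·x (degree < 2) with m(α_i) = c_i for every i, so c is indeed a codeword.


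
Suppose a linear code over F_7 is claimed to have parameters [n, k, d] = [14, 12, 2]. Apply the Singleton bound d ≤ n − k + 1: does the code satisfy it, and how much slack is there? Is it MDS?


Singleton RHS = n − k + 1 = 3, slack = 1, bound satisfied, not MDS.

Singleton bound: d ≤ n − k + 1.
Here n = 14, k = 12, so n − k + 1 = 3.
Given d = 2, check d ≤ 3: YES.
Slack = (n − k + 1) − d = 1.
The code is NOT MDS (slack = 1 > 0).
Description: the claimed parameters are [14, 12, 2]_7; such a code would be non-MDS.


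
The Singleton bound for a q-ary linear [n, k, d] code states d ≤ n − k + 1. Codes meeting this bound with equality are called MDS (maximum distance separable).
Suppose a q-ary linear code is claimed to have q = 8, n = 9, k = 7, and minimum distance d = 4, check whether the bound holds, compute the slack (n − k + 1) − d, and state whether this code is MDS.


Singleton RHS = n − k + 1 = 3, slack = -1, bound violated (no such code; not MDS).

Singleton bound: d ≤ n − k + 1.
Here n = 9, k = 7, so n − k + 1 = 3.
Given d = 4, check d ≤ 3: NO.
Slack = (n − k + 1) − d = -1.
The slack is negative: d = 4 exceeds n − k + 1 = 3 by 1, so the Singleton bound is violated and no linear [9, 7, 4]_8 code can exist. In particular it is not MDS (MDS requires d = n − k + 1 exactly).
Description: the claimed parameters are [9, 7, 4]_8; such a code would be impossible (violates the Singleton bound).


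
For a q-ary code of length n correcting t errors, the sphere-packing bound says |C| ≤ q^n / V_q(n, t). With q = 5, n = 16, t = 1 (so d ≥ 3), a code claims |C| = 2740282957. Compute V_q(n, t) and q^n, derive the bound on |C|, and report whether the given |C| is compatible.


V_q(n, t) = 65, q^n = 152587890625, Hamming bound = 2347506009, |C| = 2740282957 > bound (violated).

Step 1: Compute V_q(n, t) = Σ_{j=0}^1 C(n, j) (q−1)^j.
  j = 0: C(16,0)·(4)^0 = 1·1 = 1.
  j = 1: C(16,1)·(4)^1 = 16·4 = 64.
  V_q(n, t) = 1 + 64 = 65.
Step 2: q^n = 5^16 = 152587890625.
Step 3: Hamming bound ⌊q^n / V_q(n,t)⌋ = ⌊152587890625/65⌋ = 2347506009.
Step 4: Compare |C| = 2740282957 to 2347506009: violated.
The claimed |C| lies above the Hamming bound, so no 5-ary code of length 16 with d ≥ 3 can have 2740282957 codewords.


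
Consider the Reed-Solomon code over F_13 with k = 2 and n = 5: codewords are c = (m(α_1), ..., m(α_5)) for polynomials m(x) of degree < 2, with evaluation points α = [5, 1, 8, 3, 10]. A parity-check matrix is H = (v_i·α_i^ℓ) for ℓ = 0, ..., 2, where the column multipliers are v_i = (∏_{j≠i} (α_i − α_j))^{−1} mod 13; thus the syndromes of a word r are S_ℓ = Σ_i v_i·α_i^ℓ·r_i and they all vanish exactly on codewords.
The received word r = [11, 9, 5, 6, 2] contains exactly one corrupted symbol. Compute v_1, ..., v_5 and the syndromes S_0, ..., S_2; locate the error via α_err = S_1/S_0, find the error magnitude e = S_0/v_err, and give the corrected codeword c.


S = (7, 9, 6), error at position 1, error magnitude e = 8, c = [3, 9, 5, 6, 2].

Step 1: column multipliers v_i = (∏_{j≠i}(α_i − α_j))^{−1} mod 13.
  i = 1 (α = 5): (5−1)(5−8)(5−3)(5−10) = 4·(−3)·2·(−5) = 120 ≡ 3, so v_1 = 3^{−1} = 9 (mod 13).
  i = 2 (α = 1): (1−5)(1−8)(1−3)(1−10) = (−4)·(−7)·(−2)·(−9) = 504 ≡ 10, so v_2 = 10^{−1} = 4 (mod 13).
  i = 3 (α = 8): (8−5)(8−1)(8−3)(8−10) = 3·7·5·(−2) = −210 ≡ 11, so v_3 = 11^{−1} = 6 (mod 13).
  i = 4 (α = 3): (3−5)(3−1)(3−8)(3−10) = (−2)·2·(−5)·(−7) = −140 ≡ 3, so v_4 = 3^{−1} = 9 (mod 13).
  i = 5 (α = 10): (10−5)(10−1)(10−8)(10−3) = 5·9·2·7 = 630 ≡ 6, so v_5 = 6^{−1} = 11 (mod 13).
  v = [9, 4, 6, 9, 11].
Step 2: syndromes of r = [11, 9, 5, 6, 2] (all sums mod 13).
  S_0 = Σ v_i r_i = 9·11 + 4·9 + 6·5 + 9·6 + 11·2 = 241 ≡ 7.
  S_1 = Σ v_i α_i r_i = 9·5·11 + 4·1·9 + 6·8·5 + 9·3·6 + 11·10·2 = 1153 ≡ 9.
  α_i^2 mod 13 = [12, 1, 12, 9, 9].
  S_2 = Σ v_i α_i^2 r_i = 9·12·11 + 4·1·9 + 6·12·5 + 9·9·6 + 11·9·2 = 2268 ≡ 6.
  S = (7, 9, 6) ≠ 0, so r is not a codeword (an error is present).
Step 3: locate the error. For a single error e at position i, S_ℓ = v_i·e·α_i^ℓ, so α_err = S_1/S_0.
  S_0^{−1} = 7^{−1} = 2 (mod 13), so α_err = 9·2 = 18 ≡ 5 = α_1. Error position i = 1.
  Consistency check: S_2/S_1 = 6·3 = 18 ≡ 5 = α_err ✓ (single-error assumption holds).
Step 4: error magnitude e = S_0/v_1 = S_0·∏_{j≠1}(α_1 − α_j) = 7·3 = 21 ≡ 8 (mod 13).
Step 5: correct position 1: c_1 = r_1 − e = 11 − 8 ≡ 3 (mod 13). Hence c = [3, 9, 5, 6, 2].
  Check: interpolating c through the α_i gives m(x) = 4 + 5·x (degree < 2) with m(α_i) = c_i for every i, so c is indeed a codeword.


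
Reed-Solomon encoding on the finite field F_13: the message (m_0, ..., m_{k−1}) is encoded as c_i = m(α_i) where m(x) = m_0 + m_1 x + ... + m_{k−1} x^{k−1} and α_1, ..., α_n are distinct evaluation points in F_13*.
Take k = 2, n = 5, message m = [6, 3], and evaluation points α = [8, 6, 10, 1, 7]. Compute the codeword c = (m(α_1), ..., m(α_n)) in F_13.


c = [4, 11, 10, 9, 1]

Message polynomial: m(x) = 6 + 3·x (mod 13).
For each evaluation point α_i, compute m(α_i) mod 13:
  α_1 = 8: Horner steps 3 → 4, so m(8) = 4.
  α_2 = 6: Horner steps 3 → 11, so m(6) = 11.
  α_3 = 10: Horner steps 3 → 10, so m(10) = 10.
  α_4 = 1: Horner steps 3 → 9, so m(1) = 9.
  α_5 = 7: Horner steps 3 → 1, so m(7) = 1.
Codeword c = [4, 11, 10, 9, 1] ∈ F_13^5.


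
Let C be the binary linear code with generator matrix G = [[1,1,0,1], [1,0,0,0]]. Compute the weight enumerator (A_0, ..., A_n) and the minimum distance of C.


Weight distribution: A_0 = 1, A_1 = 1, A_2 = 1, A_3 = 1. Minimum distance d = 1.

Enumerate all 2^2 = 4 messages m ∈ F_2^2.
For each, compute codeword c = mG in F_2^4, then tally its weight.
  m = 00 → c = 0000, weight = 0.
  m = 10 → c = 1101, weight = 3.
  m = 01 → c = 1000, weight = 1.
  m = 11 → c = 0101, weight = 2.
Tally weights:
  weight 0: 1 codewords.
  weight 1: 1 codewords.
  weight 2: 1 codewords.
  weight 3: 1 codewords.
Minimum distance d = smallest w > 0 with A_w > 0 = 1.
Sanity: Σ A_w = 4 = 2^2 = 4 ✓.


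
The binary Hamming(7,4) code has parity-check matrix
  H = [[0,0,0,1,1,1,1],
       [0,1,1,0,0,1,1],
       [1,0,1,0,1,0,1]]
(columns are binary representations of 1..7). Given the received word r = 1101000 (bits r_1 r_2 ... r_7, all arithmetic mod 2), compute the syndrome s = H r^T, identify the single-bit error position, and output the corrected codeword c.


s = (1, 1, 1)^T, error position = 7, corrected codeword c = 1101001

Compute s = H r^T mod 2 one row at a time:
  s_1 = 1 + 0 + 0 + 0 = 1 ≡ 1 (mod 2).
  s_2 = 1 + 0 + 0 + 0 = 1 ≡ 1 (mod 2).
  s_3 = 1 + 0 + 0 + 0 = 1 ≡ 1 (mod 2).
s = (1, 1, 1)^T — this equals column 7 of H (binary 111), so error is at position 7.
Correct: flip bit 7 of r = 1101000 to get c = 1101001.


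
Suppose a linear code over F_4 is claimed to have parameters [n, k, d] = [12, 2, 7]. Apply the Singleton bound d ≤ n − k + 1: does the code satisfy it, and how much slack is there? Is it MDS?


Singleton RHS = n − k + 1 = 11, slack = 4, bound satisfied, not MDS.

Singleton bound: d ≤ n − k + 1.
Here n = 12, k = 2, so n − k + 1 = 11.
Given d = 7, check d ≤ 11: YES.
Slack = (n − k + 1) − d = 4.
The code is NOT MDS (slack = 4 > 0).
Description: the claimed parameters are [12, 2, 7]_4; such a code would be non-MDS.


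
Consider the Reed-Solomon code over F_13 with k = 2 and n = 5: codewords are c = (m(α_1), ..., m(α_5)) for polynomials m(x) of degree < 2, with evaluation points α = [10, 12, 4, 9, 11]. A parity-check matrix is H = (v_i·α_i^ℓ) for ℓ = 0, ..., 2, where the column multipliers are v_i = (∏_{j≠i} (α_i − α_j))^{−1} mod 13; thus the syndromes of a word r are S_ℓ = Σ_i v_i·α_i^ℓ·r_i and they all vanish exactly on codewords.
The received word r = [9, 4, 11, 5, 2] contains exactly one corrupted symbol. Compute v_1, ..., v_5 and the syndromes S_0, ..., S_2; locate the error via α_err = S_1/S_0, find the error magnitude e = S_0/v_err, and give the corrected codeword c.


S = (11, 4, 5), error at position 5, error magnitude e = 2, c = [9, 4, 11, 5, 0].

Step 1: column multipliers v_i = (∏_{j≠i}(α_i − α_j))^{−1} mod 13.
  i = 1 (α = 10): (10−12)(10−4)(10−9)(10−11) = (−2)·6·1·(−1) = 12 ≡ 12, so v_1 = 12^{−1} = 12 (mod 13).
  i = 2 (α = 12): (12−10)(12−4)(12−9)(12−11) = 2·8·3·1 = 48 ≡ 9, so v_2 = 9^{−1} = 3 (mod 13).
  i = 3 (α = 4): (4−10)(4−12)(4−9)(4−11) = (−6)·(−8)·(−5)·(−7) = 1680 ≡ 3, so v_3 = 3^{−1} = 9 (mod 13).
  i = 4 (α = 9): (9−10)(9−12)(9−4)(9−11) = (−1)·(−3)·5·(−2) = −30 ≡ 9, so v_4 = 9^{−1} = 3 (mod 13).
  i = 5 (α = 11): (11−10)(11−12)(11−4)(11−9) = 1·(−1)·7·2 = −14 ≡ 12, so v_5 = 12^{−1} = 12 (mod 13).
  v = [12, 3, 9, 3, 12].
Step 2: syndromes of r = [9, 4, 11, 5, 2] (all sums mod 13).
  S_0 = Σ v_i r_i = 12·9 + 3·4 + 9·11 + 3·5 + 12·2 = 258 ≡ 11.
  S_1 = Σ v_i α_i r_i = 12·10·9 + 3·12·4 + 9·4·11 + 3·9·5 + 12·11·2 = 2019 ≡ 4.
  α_i^2 mod 13 = [9, 1, 3, 3, 4].
  S_2 = Σ v_i α_i^2 r_i = 12·9·9 + 3·1·4 + 9·3·11 + 3·3·5 + 12·4·2 = 1422 ≡ 5.
  S = (11, 4, 5) ≠ 0, so r is not a codeword (an error is present).
Step 3: locate the error. For a single error e at position i, S_ℓ = v_i·e·α_i^ℓ, so α_err = S_1/S_0.
  S_0^{−1} = 11^{−1} = 6 (mod 13), so α_err = 4·6 = 24 ≡ 11 = α_5. Error position i = 5.
  Consistency check: S_2/S_1 = 5·10 = 50 ≡ 11 = α_err ✓ (single-error assumption holds).
Step 4: error magnitude e = S_0/v_5 = S_0·∏_{j≠5}(α_5 − α_j) = 11·12 = 132 ≡ 2 (mod 13).
Step 5: correct position 5: c_5 = r_5 − e = 2 − 2 ≡ 0 (mod 13). Hence c = [9, 4, 11, 5, 0].
  Check: interpolating c through the α_i gives m(x) = 8 + 4·x (degree < 2) with m(α_i) = c_i for every i, so c is indeed a codeword.


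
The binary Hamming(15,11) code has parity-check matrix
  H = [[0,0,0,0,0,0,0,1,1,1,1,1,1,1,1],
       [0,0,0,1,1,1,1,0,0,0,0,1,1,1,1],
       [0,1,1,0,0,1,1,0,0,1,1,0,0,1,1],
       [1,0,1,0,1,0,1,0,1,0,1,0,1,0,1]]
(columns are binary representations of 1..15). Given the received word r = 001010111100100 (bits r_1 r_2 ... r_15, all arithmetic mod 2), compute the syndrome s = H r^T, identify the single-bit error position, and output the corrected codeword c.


s = (0, 1, 1, 1)^T, error position = 7, corrected codeword c = 001010011100100

Compute s = H r^T mod 2 one row at a time:
  s_1 = 1 + 1 + 1 + 0 + 0 + 1 + 0 + 0 = 4 ≡ 0 (mod 2).
  s_2 = 0 + 1 + 0 + 1 + 0 + 1 + 0 + 0 = 3 ≡ 1 (mod 2).
  s_3 = 0 + 1 + 0 + 1 + 1 + 0 + 0 + 0 = 3 ≡ 1 (mod 2).
  s_4 = 0 + 1 + 1 + 1 + 1 + 0 + 1 + 0 = 5 ≡ 1 (mod 2).
s = (0, 1, 1, 1)^T — this equals column 7 of H (binary 0111), so error is at position 7.
Correct: flip bit 7 of r = 001010111100100 to get c = 001010011100100.


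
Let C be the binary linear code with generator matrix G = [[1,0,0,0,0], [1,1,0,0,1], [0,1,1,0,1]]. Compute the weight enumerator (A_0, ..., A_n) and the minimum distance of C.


Weight distribution: A_0 = 1, A_1 = 2, A_2 = 2, A_3 = 2, A_4 = 1. Minimum distance d = 1.

Enumerate all 2^3 = 8 messages m ∈ F_2^3.
For each, compute codeword c = mG in F_2^5, then tally its weight.
  m = 000 → c = 00000, weight = 0.
  m = 100 → c = 10000, weight = 1.
  m = 010 → c = 11001, weight = 3.
  m = 110 → c = 01001, weight = 2.
  m = 001 → c = 01101, weight = 3.
  m = 101 → c = 11101, weight = 4.
  m = 011 → c = 10100, weight = 2.
  m = 111 → c = 00100, weight = 1.
Tally weights:
  weight 0: 1 codewords.
  weight 1: 2 codewords.
  weight 2: 2 codewords.
  weight 3: 2 codewords.
  weight 4: 1 codewords.
Minimum distance d = smallest w > 0 with A_w > 0 = 1.
Sanity: Σ A_w = 8 = 2^3 = 8 ✓.


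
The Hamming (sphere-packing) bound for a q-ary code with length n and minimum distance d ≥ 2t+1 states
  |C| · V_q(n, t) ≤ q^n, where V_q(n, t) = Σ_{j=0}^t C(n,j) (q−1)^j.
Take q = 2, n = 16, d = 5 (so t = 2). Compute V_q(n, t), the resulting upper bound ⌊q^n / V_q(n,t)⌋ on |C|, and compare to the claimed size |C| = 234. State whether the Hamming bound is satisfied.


V_q(n, t) = 137, q^n = 65536, Hamming bound = 478, |C| = 234 ≤ bound (satisfied).

Step 1: Compute V_q(n, t) = Σ_{j=0}^2 C(n, j) (q−1)^j.
  j = 0: C(16,0)·(1)^0 = 1·1 = 1.
  j = 1: C(16,1)·(1)^1 = 16·1 = 16.
  j = 2: C(16,2)·(1)^2 = 120·1 = 120.
  V_q(n, t) = 1 + 16 + 120 = 137.
Step 2: q^n = 2^16 = 65536.
Step 3: Hamming bound ⌊q^n / V_q(n,t)⌋ = ⌊65536/137⌋ = 478.
Step 4: Compare |C| = 234 to 478: satisfied.
The claimed |C| lies below the Hamming bound.


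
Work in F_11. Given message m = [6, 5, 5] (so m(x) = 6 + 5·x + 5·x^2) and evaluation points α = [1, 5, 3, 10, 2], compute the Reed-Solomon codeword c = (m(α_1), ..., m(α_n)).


c = [5, 2, 0, 6, 3]

Message polynomial: m(x) = 6 + 5·x + 5·x^2 (mod 11).
For each evaluation point α_i, compute m(α_i) mod 11:
  α_1 = 1: Horner steps 5 → 10 → 5, so m(1) = 5.
  α_2 = 5: Horner steps 5 → 8 → 2, so m(5) = 2.
  α_3 = 3: Horner steps 5 → 9 → 0, so m(3) = 0.
  α_4 = 10: Horner steps 5 → 0 → 6, so m(10) = 6.
  α_5 = 2: Horner steps 5 → 4 → 3, so m(2) = 3.
Codeword c = [5, 2, 0, 6, 3] ∈ F_11^5.


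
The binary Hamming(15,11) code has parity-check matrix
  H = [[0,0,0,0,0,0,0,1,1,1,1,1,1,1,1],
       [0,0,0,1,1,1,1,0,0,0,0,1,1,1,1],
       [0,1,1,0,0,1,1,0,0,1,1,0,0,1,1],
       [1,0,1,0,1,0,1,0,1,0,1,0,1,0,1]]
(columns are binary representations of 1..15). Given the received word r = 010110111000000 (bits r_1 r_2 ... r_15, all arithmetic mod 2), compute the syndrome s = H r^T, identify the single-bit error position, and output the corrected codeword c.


s = (0, 1, 0, 1)^T, error position = 5, corrected codeword c = 010100111000000

Compute s = H r^T mod 2 one row at a time:
  s_1 = 1 + 1 + 0 + 0 + 0 + 0 + 0 + 0 = 2 ≡ 0 (mod 2).
  s_2 = 1 + 1 + 0 + 1 + 0 + 0 + 0 + 0 = 3 ≡ 1 (mod 2).
  s_3 = 1 + 0 + 0 + 1 + 0 + 0 + 0 + 0 = 2 ≡ 0 (mod 2).
  s_4 = 0 + 0 + 1 + 1 + 1 + 0 + 0 + 0 = 3 ≡ 1 (mod 2).
s = (0, 1, 0, 1)^T — this equals column 5 of H (binary 0101), so error is at position 5.
Correct: flip bit 5 of r = 010110111000000 to get c = 010100111000000.


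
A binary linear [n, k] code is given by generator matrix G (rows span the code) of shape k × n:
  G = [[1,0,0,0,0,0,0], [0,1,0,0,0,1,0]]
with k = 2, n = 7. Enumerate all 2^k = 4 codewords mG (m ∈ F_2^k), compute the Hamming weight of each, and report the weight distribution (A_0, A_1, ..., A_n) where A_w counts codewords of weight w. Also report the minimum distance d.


Weight distribution: A_0 = 1, A_1 = 1, A_2 = 1, A_3 = 1. Minimum distance d = 1.

Enumerate all 2^2 = 4 messages m ∈ F_2^2.
For each, compute codeword c = mG in F_2^7, then tally its weight.
  m = 00 → c = 0000000, weight = 0.
  m = 10 → c = 1000000, weight = 1.
  m = 01 → c = 0100010, weight = 2.
  m = 11 → c = 1100010, weight = 3.
Tally weights:
  weight 0: 1 codewords.
  weight 1: 1 codewords.
  weight 2: 1 codewords.
  weight 3: 1 codewords.
Minimum distance d = smallest w > 0 with A_w > 0 = 1.
Sanity: Σ A_w = 4 = 2^2 = 4 ✓.


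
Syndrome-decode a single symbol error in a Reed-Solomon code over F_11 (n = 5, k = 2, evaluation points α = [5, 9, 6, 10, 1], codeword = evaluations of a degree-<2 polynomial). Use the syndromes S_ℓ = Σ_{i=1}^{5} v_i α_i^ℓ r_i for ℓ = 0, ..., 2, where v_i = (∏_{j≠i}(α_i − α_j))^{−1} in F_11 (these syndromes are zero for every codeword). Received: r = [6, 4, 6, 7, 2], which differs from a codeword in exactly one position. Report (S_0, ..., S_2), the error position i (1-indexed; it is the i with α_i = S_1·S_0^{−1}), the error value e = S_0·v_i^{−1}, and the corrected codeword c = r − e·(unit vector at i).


S = (10, 6, 8), error at position 1, error magnitude e = 3, c = [3, 4, 6, 7, 2].

Step 1: column multipliers v_i = (∏_{j≠i}(α_i − α_j))^{−1} mod 11.
  i = 1 (α = 5): (5−9)(5−6)(5−10)(5−1) = (−4)·(−1)·(−5)·4 = −80 ≡ 8, so v_1 = 8^{−1} = 7 (mod 11).
  i = 2 (α = 9): (9−5)(9−6)(9−10)(9−1) = 4·3·(−1)·8 = −96 ≡ 3, so v_2 = 3^{−1} = 4 (mod 11).
  i = 3 (α = 6): (6−5)(6−9)(6−10)(6−1) = 1·(−3)·(−4)·5 = 60 ≡ 5, so v_3 = 5^{−1} = 9 (mod 11).
  i = 4 (α = 10): (10−5)(10−9)(10−6)(10−1) = 5·1·4·9 = 180 ≡ 4, so v_4 = 4^{−1} = 3 (mod 11).
  i = 5 (α = 1): (1−5)(1−9)(1−6)(1−10) = (−4)·(−8)·(−5)·(−9) = 1440 ≡ 10, so v_5 = 10^{−1} = 10 (mod 11).
  v = [7, 4, 9, 3, 10].
Step 2: syndromes of r = [6, 4, 6, 7, 2] (all sums mod 11).
  S_0 = Σ v_i r_i = 7·6 + 4·4 + 9·6 + 3·7 + 10·2 = 153 ≡ 10.
  S_1 = Σ v_i α_i r_i = 7·5·6 + 4·9·4 + 9·6·6 + 3·10·7 + 10·1·2 = 908 ≡ 6.
  α_i^2 mod 11 = [3, 4, 3, 1, 1].
  S_2 = Σ v_i α_i^2 r_i = 7·3·6 + 4·4·4 + 9·3·6 + 3·1·7 + 10·1·2 = 393 ≡ 8.
  S = (10, 6, 8) ≠ 0, so r is not a codeword (an error is present).
Step 3: locate the error. For a single error e at position i, S_ℓ = v_i·e·α_i^ℓ, so α_err = S_1/S_0.
  S_0^{−1} = 10^{−1} = 10 (mod 11), so α_err = 6·10 = 60 ≡ 5 = α_1. Error position i = 1.
  Consistency check: S_2/S_1 = 8·2 = 16 ≡ 5 = α_err ✓ (single-error assumption holds).
Step 4: error magnitude e = S_0/v_1 = S_0·∏_{j≠1}(α_1 − α_j) = 10·8 = 80 ≡ 3 (mod 11).
Step 5: correct position 1: c_1 = r_1 − e = 6 − 3 ≡ 3 (mod 11). Hence c = [3, 4, 6, 7, 2].
  Check: interpolating c through the α_i gives m(x) = 10 + 3·x (degree < 2) with m(α_i) = c_i for every i, so c is indeed a codeword.


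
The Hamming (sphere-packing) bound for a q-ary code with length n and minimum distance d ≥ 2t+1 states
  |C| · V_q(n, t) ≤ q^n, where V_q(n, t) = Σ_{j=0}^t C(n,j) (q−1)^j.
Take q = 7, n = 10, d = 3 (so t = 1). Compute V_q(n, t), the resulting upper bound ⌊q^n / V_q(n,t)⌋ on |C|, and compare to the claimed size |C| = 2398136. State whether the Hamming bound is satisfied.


V_q(n, t) = 61, q^n = 282475249, Hamming bound = 4630741, |C| = 2398136 ≤ bound (satisfied).

Step 1: Compute V_q(n, t) = Σ_{j=0}^1 C(n, j) (q−1)^j.
  j = 0: C(10,0)·(6)^0 = 1·1 = 1.
  j = 1: C(10,1)·(6)^1 = 10·6 = 60.
  V_q(n, t) = 1 + 60 = 61.
Step 2: q^n = 7^10 = 282475249.
Step 3: Hamming bound ⌊q^n / V_q(n,t)⌋ = ⌊282475249/61⌋ = 4630741.
Step 4: Compare |C| = 2398136 to 4630741: satisfied.
The claimed |C| lies below the Hamming bound.


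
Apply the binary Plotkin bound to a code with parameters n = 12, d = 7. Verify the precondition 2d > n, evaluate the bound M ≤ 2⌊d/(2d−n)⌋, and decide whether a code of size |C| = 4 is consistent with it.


Plotkin bound M ≤ 6; given |C| = 4 ≤ bound (satisfied).

Check applicability: 2d = 14, n = 12.
2d − n = 2 > 0, so Plotkin applies.
Compute d/(2d−n) = 7/2 ≈ 3.5000.
⌊d/(2d−n)⌋ = 3.
Plotkin bound: M ≤ 2·3 = 6.
Given |C| = 4, check: satisfied.
This |C| is below the Plotkin bound.


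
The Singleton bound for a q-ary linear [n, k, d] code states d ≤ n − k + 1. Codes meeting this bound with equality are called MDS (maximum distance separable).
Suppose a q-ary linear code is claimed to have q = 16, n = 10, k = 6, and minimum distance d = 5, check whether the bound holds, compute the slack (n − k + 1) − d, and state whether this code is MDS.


Singleton RHS = n − k + 1 = 5, slack = 0, bound satisfied, MDS.

Singleton bound: d ≤ n − k + 1.
Here n = 10, k = 6, so n − k + 1 = 5.
Given d = 5, check d ≤ 5: YES.
Slack = (n − k + 1) − d = 0.
The code is MDS (slack = 0).
Description: the claimed parameters are [10, 6, 5]_16; such a code would be MDS (meets Singleton bound).


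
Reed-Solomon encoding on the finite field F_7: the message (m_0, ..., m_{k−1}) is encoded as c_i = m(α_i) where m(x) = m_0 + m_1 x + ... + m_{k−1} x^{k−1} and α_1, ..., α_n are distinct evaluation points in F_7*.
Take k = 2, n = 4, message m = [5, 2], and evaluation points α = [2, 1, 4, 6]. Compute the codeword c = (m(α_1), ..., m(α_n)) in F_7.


c = [2, 0, 6, 3]

Message polynomial: m(x) = 5 + 2·x (mod 7).
For each evaluation point α_i, compute m(α_i) mod 7:
  α_1 = 2: Horner steps 2 → 2, so m(2) = 2.
  α_2 = 1: Horner steps 2 → 0, so m(1) = 0.
  α_3 = 4: Horner steps 2 → 6, so m(4) = 6.
  α_4 = 6: Horner steps 2 → 3, so m(6) = 3.
Codeword c = [2, 0, 6, 3] ∈ F_7^4.


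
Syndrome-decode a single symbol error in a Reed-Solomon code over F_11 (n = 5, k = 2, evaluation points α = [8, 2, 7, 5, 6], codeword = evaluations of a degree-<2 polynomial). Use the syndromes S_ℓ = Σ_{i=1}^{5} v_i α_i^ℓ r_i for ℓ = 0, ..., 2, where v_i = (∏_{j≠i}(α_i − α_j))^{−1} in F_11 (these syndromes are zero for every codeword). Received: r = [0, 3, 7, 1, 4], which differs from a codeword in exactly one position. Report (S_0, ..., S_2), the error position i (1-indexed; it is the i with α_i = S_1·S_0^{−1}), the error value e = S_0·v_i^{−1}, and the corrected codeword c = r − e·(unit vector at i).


S = (4, 10, 3), error at position 1, error magnitude e = 1, c = [10, 3, 7, 1, 4].

Step 1: column multipliers v_i = (∏_{j≠i}(α_i − α_j))^{−1} mod 11.
  i = 1 (α = 8): (8−2)(8−7)(8−5)(8−6) = 6·1·3·2 = 36 ≡ 3, so v_1 = 3^{−1} = 4 (mod 11).
  i = 2 (α = 2): (2−8)(2−7)(2−5)(2−6) = (−6)·(−5)·(−3)·(−4) = 360 ≡ 8, so v_2 = 8^{−1} = 7 (mod 11).
  i = 3 (α = 7): (7−8)(7−2)(7−5)(7−6) = (−1)·5·2·1 = −10 ≡ 1, so v_3 = 1^{−1} = 1 (mod 11).
  i = 4 (α = 5): (5−8)(5−2)(5−7)(5−6) = (−3)·3·(−2)·(−1) = −18 ≡ 4, so v_4 = 4^{−1} = 3 (mod 11).
  i = 5 (α = 6): (6−8)(6−2)(6−7)(6−5) = (−2)·4·(−1)·1 = 8 ≡ 8, so v_5 = 8^{−1} = 7 (mod 11).
  v = [4, 7, 1, 3, 7].
Step 2: syndromes of r = [0, 3, 7, 1, 4] (all sums mod 11).
  S_0 = Σ v_i r_i = 4·0 + 7·3 + 1·7 + 3·1 + 7·4 = 59 ≡ 4.
  S_1 = Σ v_i α_i r_i = 4·8·0 + 7·2·3 + 1·7·7 + 3·5·1 + 7·6·4 = 274 ≡ 10.
  α_i^2 mod 11 = [9, 4, 5, 3, 3].
  S_2 = Σ v_i α_i^2 r_i = 4·9·0 + 7·4·3 + 1·5·7 + 3·3·1 + 7·3·4 = 212 ≡ 3.
  S = (4, 10, 3) ≠ 0, so r is not a codeword (an error is present).
Step 3: locate the error. For a single error e at position i, S_ℓ = v_i·e·α_i^ℓ, so α_err = S_1/S_0.
  S_0^{−1} = 4^{−1} = 3 (mod 11), so α_err = 10·3 = 30 ≡ 8 = α_1. Error position i = 1.
  Consistency check: S_2/S_1 = 3·10 = 30 ≡ 8 = α_err ✓ (single-error assumption holds).
Step 4: error magnitude e = S_0/v_1 = S_0·∏_{j≠1}(α_1 − α_j) = 4·3 = 12 ≡ 1 (mod 11).
Step 5: correct position 1: c_1 = r_1 − e = 0 − 1 ≡ 10 (mod 11). Hence c = [10, 3, 7, 1, 4].
  Check: interpolating c through the α_i gives m(x) = 8 + 3·x (degree < 2) with m(α_i) = c_i for every i, so c is indeed a codeword.


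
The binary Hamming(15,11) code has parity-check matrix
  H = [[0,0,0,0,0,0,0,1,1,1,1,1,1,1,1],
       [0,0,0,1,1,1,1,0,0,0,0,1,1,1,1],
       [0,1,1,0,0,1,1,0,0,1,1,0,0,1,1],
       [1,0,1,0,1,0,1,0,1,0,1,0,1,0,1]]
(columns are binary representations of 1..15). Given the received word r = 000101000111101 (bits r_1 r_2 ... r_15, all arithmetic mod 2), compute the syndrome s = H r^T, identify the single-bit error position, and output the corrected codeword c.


s = (1, 1, 0, 1)^T, error position = 13, corrected codeword c = 000101000111001

Compute s = H r^T mod 2 one row at a time:
  s_1 = 0 + 0 + 1 + 1 + 1 + 1 + 0 + 1 = 5 ≡ 1 (mod 2).
  s_2 = 1 + 0 + 1 + 0 + 1 + 1 + 0 + 1 = 5 ≡ 1 (mod 2).
  s_3 = 0 + 0 + 1 + 0 + 1 + 1 + 0 + 1 = 4 ≡ 0 (mod 2).
  s_4 = 0 + 0 + 0 + 0 + 0 + 1 + 1 + 1 = 3 ≡ 1 (mod 2).
s = (1, 1, 0, 1)^T — this equals column 13 of H (binary 1101), so error is at position 13.
Correct: flip bit 13 of r = 000101000111101 to get c = 000101000111001.


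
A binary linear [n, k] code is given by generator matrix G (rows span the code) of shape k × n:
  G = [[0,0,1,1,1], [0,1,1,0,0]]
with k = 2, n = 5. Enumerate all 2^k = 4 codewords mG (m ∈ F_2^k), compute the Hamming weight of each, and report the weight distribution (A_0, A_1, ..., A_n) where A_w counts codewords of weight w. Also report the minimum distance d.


Weight distribution: A_0 = 1, A_2 = 1, A_3 = 2. Minimum distance d = 2.

Enumerate all 2^2 = 4 messages m ∈ F_2^2.
For each, compute codeword c = mG in F_2^5, then tally its weight.
  m = 00 → c = 00000, weight = 0.
  m = 10 → c = 00111, weight = 3.
  m = 01 → c = 01100, weight = 2.
  m = 11 → c = 01011, weight = 3.
Tally weights:
  weight 0: 1 codewords.
  weight 2: 1 codewords.
  weight 3: 2 codewords.
Minimum distance d = smallest w > 0 with A_w > 0 = 2.
Sanity: Σ A_w = 4 = 2^2 = 4 ✓.


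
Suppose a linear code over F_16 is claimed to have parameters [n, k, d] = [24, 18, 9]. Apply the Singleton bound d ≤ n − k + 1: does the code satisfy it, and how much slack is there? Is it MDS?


Singleton RHS = n − k + 1 = 7, slack = -2, bound violated (no such code; not MDS).

Singleton bound: d ≤ n − k + 1.
Here n = 24, k = 18, so n − k + 1 = 7.
Given d = 9, check d ≤ 7: NO.
Slack = (n − k + 1) − d = -2.
The slack is negative: d = 9 exceeds n − k + 1 = 7 by 2, so the Singleton bound is violated and no linear [24, 18, 9]_16 code can exist. In particular it is not MDS (MDS requires d = n − k + 1 exactly).
Description: the claimed parameters are [24, 18, 9]_16; such a code would be impossible (violates the Singleton bound).


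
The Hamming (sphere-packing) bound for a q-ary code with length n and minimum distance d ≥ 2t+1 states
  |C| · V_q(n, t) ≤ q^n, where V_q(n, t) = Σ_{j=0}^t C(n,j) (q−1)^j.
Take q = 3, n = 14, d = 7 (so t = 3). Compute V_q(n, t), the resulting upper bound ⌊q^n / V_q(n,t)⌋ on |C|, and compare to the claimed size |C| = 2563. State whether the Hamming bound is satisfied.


V_q(n, t) = 3305, q^n = 4782969, Hamming bound = 1447, |C| = 2563 > bound (violated).

Step 1: Compute V_q(n, t) = Σ_{j=0}^3 C(n, j) (q−1)^j.
  j = 0: C(14,0)·(2)^0 = 1·1 = 1.
  j = 1: C(14,1)·(2)^1 = 14·2 = 28.
  j = 2: C(14,2)·(2)^2 = 91·4 = 364.
  j = 3: C(14,3)·(2)^3 = 364·8 = 2912.
  V_q(n, t) = 1 + 28 + 364 + 2912 = 3305.
Step 2: q^n = 3^14 = 4782969.
Step 3: Hamming bound ⌊q^n / V_q(n,t)⌋ = ⌊4782969/3305⌋ = 1447.
Step 4: Compare |C| = 2563 to 1447: violated.
The claimed |C| lies above the Hamming bound, so no 3-ary code of length 14 with d ≥ 7 can have 2563 codewords.


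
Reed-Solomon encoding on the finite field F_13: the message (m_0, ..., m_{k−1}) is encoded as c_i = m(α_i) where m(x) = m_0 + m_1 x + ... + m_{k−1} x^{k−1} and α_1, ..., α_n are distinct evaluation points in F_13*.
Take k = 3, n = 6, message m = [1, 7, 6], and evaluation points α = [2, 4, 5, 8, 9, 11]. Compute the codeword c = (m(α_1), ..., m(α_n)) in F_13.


c = [0, 8, 4, 12, 4, 11]

Message polynomial: m(x) = 1 + 7·x + 6·x^2 (mod 13).
For each evaluation point α_i, compute m(α_i) mod 13:
  α_1 = 2: Horner steps 6 → 6 → 0, so m(2) = 0.
  α_2 = 4: Horner steps 6 → 5 → 8, so m(4) = 8.
  α_3 = 5: Horner steps 6 → 11 → 4, so m(5) = 4.
  α_4 = 8: Horner steps 6 → 3 → 12, so m(8) = 12.
  α_5 = 9: Horner steps 6 → 9 → 4, so m(9) = 4.
  α_6 = 11: Horner steps 6 → 8 → 11, so m(11) = 11.
Codeword c = [0, 8, 4, 12, 4, 11] ∈ F_13^6.


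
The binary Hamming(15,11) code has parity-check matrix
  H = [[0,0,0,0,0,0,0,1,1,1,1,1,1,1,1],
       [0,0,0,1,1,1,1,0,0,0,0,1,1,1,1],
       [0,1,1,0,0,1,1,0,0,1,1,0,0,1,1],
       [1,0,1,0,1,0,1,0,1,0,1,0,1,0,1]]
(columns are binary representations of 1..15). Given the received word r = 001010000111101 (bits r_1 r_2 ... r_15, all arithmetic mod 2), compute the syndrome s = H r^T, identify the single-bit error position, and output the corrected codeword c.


s = (1, 0, 0, 1)^T, error position = 9, corrected codeword c = 001010001111101

Compute s = H r^T mod 2 one row at a time:
  s_1 = 0 + 0 + 1 + 1 + 1 + 1 + 0 + 1 = 5 ≡ 1 (mod 2).
  s_2 = 0 + 1 + 0 + 0 + 1 + 1 + 0 + 1 = 4 ≡ 0 (mod 2).
  s_3 = 0 + 1 + 0 + 0 + 1 + 1 + 0 + 1 = 4 ≡ 0 (mod 2).
  s_4 = 0 + 1 + 1 + 0 + 0 + 1 + 1 + 1 = 5 ≡ 1 (mod 2).
s = (1, 0, 0, 1)^T — this equals column 9 of H (binary 1001), so error is at position 9.
Correct: flip bit 9 of r = 001010000111101 to get c = 001010001111101.


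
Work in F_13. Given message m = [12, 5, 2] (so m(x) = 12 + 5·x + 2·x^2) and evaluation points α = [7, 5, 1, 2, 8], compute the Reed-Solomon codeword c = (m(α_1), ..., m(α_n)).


c = [2, 9, 6, 4, 11]

Message polynomial: m(x) = 12 + 5·x + 2·x^2 (mod 13).
For each evaluation point α_i, compute m(α_i) mod 13:
  α_1 = 7: Horner steps 2 → 6 → 2, so m(7) = 2.
  α_2 = 5: Horner steps 2 → 2 → 9, so m(5) = 9.
  α_3 = 1: Horner steps 2 → 7 → 6, so m(1) = 6.
  α_4 = 2: Horner steps 2 → 9 → 4, so m(2) = 4.
  α_5 = 8: Horner steps 2 → 8 → 11, so m(8) = 11.
Codeword c = [2, 9, 6, 4, 11] ∈ F_13^5.


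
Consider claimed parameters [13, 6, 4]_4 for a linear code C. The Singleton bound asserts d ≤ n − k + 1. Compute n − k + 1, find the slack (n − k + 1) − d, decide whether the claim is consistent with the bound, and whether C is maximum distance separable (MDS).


Singleton RHS = n − k + 1 = 8, slack = 4, bound satisfied, not MDS.

Singleton bound: d ≤ n − k + 1.
Here n = 13, k = 6, so n − k + 1 = 8.
Given d = 4, check d ≤ 8: YES.
Slack = (n − k + 1) − d = 4.
The code is NOT MDS (slack = 4 > 0).
Description: the claimed parameters are [13, 6, 4]_4; such a code would be non-MDS.


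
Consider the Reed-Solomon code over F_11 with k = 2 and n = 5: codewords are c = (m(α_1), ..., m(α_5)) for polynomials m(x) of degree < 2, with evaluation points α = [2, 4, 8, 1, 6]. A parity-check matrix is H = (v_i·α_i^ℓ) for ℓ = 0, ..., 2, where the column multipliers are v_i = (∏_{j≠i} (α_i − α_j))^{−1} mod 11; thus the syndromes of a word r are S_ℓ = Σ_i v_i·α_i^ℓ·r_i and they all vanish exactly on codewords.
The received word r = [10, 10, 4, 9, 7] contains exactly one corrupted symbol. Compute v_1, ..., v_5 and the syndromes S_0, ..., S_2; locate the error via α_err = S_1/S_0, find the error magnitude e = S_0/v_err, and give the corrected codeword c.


S = (9, 7, 3), error at position 1, error magnitude e = 8, c = [2, 10, 4, 9, 7].

Step 1: column multipliers v_i = (∏_{j≠i}(α_i − α_j))^{−1} mod 11.
  i = 1 (α = 2): (2−4)(2−8)(2−1)(2−6) = (−2)·(−6)·1·(−4) = −48 ≡ 7, so v_1 = 7^{−1} = 8 (mod 11).
  i = 2 (α = 4): (4−2)(4−8)(4−1)(4−6) = 2·(−4)·3·(−2) = 48 ≡ 4, so v_2 = 4^{−1} = 3 (mod 11).
  i = 3 (α = 8): (8−2)(8−4)(8−1)(8−6) = 6·4·7·2 = 336 ≡ 6, so v_3 = 6^{−1} = 2 (mod 11).
  i = 4 (α = 1): (1−2)(1−4)(1−8)(1−6) = (−1)·(−3)·(−7)·(−5) = 105 ≡ 6, so v_4 = 6^{−1} = 2 (mod 11).
  i = 5 (α = 6): (6−2)(6−4)(6−8)(6−1) = 4·2·(−2)·5 = −80 ≡ 8, so v_5 = 8^{−1} = 7 (mod 11).
  v = [8, 3, 2, 2, 7].
Step 2: syndromes of r = [10, 10, 4, 9, 7] (all sums mod 11).
  S_0 = Σ v_i r_i = 8·10 + 3·10 + 2·4 + 2·9 + 7·7 = 185 ≡ 9.
  S_1 = Σ v_i α_i r_i = 8·2·10 + 3·4·10 + 2·8·4 + 2·1·9 + 7·6·7 = 656 ≡ 7.
  α_i^2 mod 11 = [4, 5, 9, 1, 3].
  S_2 = Σ v_i α_i^2 r_i = 8·4·10 + 3·5·10 + 2·9·4 + 2·1·9 + 7·3·7 = 707 ≡ 3.
  S = (9, 7, 3) ≠ 0, so r is not a codeword (an error is present).
Step 3: locate the error. For a single error e at position i, S_ℓ = v_i·e·α_i^ℓ, so α_err = S_1/S_0.
  S_0^{−1} = 9^{−1} = 5 (mod 11), so α_err = 7·5 = 35 ≡ 2 = α_1. Error position i = 1.
  Consistency check: S_2/S_1 = 3·8 = 24 ≡ 2 = α_err ✓ (single-error assumption holds).
Step 4: error magnitude e = S_0/v_1 = S_0·∏_{j≠1}(α_1 − α_j) = 9·7 = 63 ≡ 8 (mod 11).
Step 5: correct position 1: c_1 = r_1 − e = 10 − 8 ≡ 2 (mod 11). Hence c = [2, 10, 4, 9, 7].
  Check: interpolating c through the α_i gives m(x) = 5 + 4·x (degree < 2) with m(α_i) = c_i for every i, so c is indeed a codeword.
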